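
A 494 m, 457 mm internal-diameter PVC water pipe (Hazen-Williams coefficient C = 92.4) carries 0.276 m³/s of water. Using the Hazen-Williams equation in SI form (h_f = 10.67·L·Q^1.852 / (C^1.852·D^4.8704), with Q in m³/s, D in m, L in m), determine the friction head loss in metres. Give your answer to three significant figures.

h_f ≈ 5.04 m

h_f = 10.67·494·0.276^1.852 / (92.4^1.852·0.457^4.8704) = 5.039 m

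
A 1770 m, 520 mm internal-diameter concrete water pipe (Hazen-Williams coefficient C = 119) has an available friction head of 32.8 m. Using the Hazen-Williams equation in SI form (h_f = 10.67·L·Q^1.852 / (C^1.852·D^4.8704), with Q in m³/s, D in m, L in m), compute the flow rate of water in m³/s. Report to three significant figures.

Rearranging: Q = [h_f·C^1.852·D^4.8704 / (10.67·L)]^(1/1.852)
Q = [32.8·119^1.852·0.520^4.8704 / (10.67·1770)]^0.540 = 0.6891 m³/s

Q ≈ 0.689 m³/s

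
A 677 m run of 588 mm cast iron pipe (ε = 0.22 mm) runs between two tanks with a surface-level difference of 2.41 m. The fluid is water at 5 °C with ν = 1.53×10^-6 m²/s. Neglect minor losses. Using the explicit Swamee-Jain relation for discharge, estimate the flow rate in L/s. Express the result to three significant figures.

Swamee-Jain (Type II): Q = -0.965·√(gD⁵h_f/L)·ln[ε/(3.7D) + √(3.17ν²L/(gD³h_f))]
√(gD⁵h_f/L) = √(9.81·0.588⁵·2.41/677) = 0.04954
ε/(3.7D) = 1.01×10^-4; √(3.17ν²L/(gD³h_f)) = 3.23×10^-5
Q = -0.965·0.04954·ln(1.335×10^-4) = 0.4266 m³/s
Check: V = 1.57 m/s, Re = 6.04×10^5, f = 0.01675, h_f = 2.43 m ≈ 2.41 m ✓

Q ≈ 427 L/s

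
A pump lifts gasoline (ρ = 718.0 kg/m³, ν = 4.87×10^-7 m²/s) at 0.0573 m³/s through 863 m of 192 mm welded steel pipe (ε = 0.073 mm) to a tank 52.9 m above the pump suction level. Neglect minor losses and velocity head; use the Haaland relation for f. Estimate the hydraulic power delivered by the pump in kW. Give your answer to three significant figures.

V = 4Q/(πD²) = 1.979 m/s; Re = 7.80×10^5; ε/D = 3.80×10^-4; f = 0.01643
h_f = f(L/D)V²/2g = 14.74 m
Total head H = z + h_f = 52.9 + 14.74 = 67.64 m
P_hyd = ρgQH = 718.0·9.81·0.0573·67.64 = 27.30 kW

P_hyd ≈ 27.3 kW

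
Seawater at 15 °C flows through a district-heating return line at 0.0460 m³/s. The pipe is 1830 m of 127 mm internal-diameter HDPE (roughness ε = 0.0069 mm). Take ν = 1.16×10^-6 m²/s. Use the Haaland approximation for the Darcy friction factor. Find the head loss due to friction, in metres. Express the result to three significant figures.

h_f ≈ 137 m

V = 4Q/(πD²) = 4·0.0460/(π·0.127²) = 3.631 m/s
Re = VD/ν = 3.631·0.127/1.16×10^-6 = 3.98×10^5 → turbulent
ε/D = 0.0069/127 = 5.43×10^-5
Haaland: f = 0.01419
h_f = f(L/D)V²/(2g) = 0.01419·(1830/0.127)·3.631²/(2·9.81) = 137.4 m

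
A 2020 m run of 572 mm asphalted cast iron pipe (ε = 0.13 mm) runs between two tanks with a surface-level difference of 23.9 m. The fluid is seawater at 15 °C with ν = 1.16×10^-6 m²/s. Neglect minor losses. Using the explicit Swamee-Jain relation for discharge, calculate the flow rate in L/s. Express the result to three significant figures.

Swamee-Jain (Type II): Q = -0.965·√(gD⁵h_f/L)·ln[ε/(3.7D) + √(3.17ν²L/(gD³h_f))]
√(gD⁵h_f/L) = √(9.81·0.572⁵·23.9/2020) = 0.08430
ε/(3.7D) = 6.14×10^-5; √(3.17ν²L/(gD³h_f)) = 1.40×10^-5
Q = -0.965·0.08430·ln(7.544×10^-5) = 0.7722 m³/s
Check: V = 3.01 m/s, Re = 1.48×10^6, f = 0.01479, h_f = 24.0 m ≈ 23.9 m ✓

Q ≈ 772 L/s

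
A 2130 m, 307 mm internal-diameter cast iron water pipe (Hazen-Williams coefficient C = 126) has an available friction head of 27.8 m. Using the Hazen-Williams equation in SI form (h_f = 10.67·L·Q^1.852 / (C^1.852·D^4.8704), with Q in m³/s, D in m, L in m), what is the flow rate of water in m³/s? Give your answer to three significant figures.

Q ≈ 0.151 m³/s

Rearranging: Q = [h_f·C^1.852·D^4.8704 / (10.67·L)]^(1/1.852)
Q = [27.8·126^1.852·0.307^4.8704 / (10.67·2130)]^0.540 = 0.1510 m³/s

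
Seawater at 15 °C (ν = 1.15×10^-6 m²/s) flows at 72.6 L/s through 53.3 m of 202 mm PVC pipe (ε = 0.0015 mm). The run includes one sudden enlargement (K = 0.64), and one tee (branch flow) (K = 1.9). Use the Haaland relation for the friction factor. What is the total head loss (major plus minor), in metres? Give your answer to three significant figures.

V = 4Q/(πD²) = 2.265 m/s; V²/2g = 0.2616 m
Re = 3.98×10^5, ε/D = 7.43×10^-6 → f = 0.01368 (Haaland)
Major: h_f = f(L/D)·V²/2g = 0.01368·263.9·0.2616 = 0.9444 m
Minor: ΣK = 2.54; h_m = ΣK·V²/2g = 0.6644 m
Total H_L = 0.9444 + 0.6644 = 1.609 m

H_L ≈ 1.61 m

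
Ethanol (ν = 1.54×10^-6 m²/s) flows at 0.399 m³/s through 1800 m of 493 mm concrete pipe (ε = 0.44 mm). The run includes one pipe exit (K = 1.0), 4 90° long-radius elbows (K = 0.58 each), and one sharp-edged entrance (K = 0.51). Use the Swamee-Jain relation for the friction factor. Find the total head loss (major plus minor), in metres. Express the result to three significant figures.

H_L ≈ 16.9 m

V = 4Q/(πD²) = 2.090 m/s; V²/2g = 0.2227 m
Re = 6.69×10^5, ε/D = 8.92×10^-4 → f = 0.01970 (Swamee-Jain)
Major: h_f = f(L/D)·V²/2g = 0.01970·3651·0.2227 = 16.02 m
Minor: ΣK = 3.83; h_m = ΣK·V²/2g = 0.8529 m
Total H_L = 16.02 + 0.8529 = 16.87 m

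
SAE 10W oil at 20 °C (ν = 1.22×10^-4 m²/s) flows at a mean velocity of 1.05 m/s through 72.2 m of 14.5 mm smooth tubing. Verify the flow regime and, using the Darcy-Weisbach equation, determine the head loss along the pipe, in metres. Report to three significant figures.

Re = VD/ν = 1.05·0.01450/1.22×10^-4 = 125 → laminar (Re < 2300)
f = 64/Re = 0.5128
h_f = f(L/D)V²/(2g) = 0.5128·(72.2/0.01450)·1.05²/(2·9.81) = 143.5 m

h_f ≈ 143 m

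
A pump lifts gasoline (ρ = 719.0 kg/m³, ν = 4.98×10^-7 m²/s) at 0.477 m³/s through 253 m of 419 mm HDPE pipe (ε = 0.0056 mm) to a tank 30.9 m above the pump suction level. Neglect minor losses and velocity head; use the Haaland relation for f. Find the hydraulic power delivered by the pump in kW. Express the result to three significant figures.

V = 4Q/(πD²) = 3.459 m/s; Re = 2.91×10^6; ε/D = 1.34×10^-5; f = 0.01026
h_f = f(L/D)V²/2g = 3.780 m
Total head H = z + h_f = 30.9 + 3.780 = 34.68 m
P_hyd = ρgQH = 719.0·9.81·0.477·34.68 = 116.7 kW

P_hyd ≈ 117 kW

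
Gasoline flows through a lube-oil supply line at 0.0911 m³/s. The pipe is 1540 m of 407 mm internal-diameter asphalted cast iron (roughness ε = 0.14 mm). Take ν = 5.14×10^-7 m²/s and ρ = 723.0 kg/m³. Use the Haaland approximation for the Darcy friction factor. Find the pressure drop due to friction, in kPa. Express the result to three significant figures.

Δp ≈ 11.0 kPa

V = 4Q/(πD²) = 4·0.0911/(π·0.407²) = 0.7002 m/s
Re = VD/ν = 0.7002·0.407/5.14×10^-7 = 5.54×10^5 → turbulent
ε/D = 0.14/407 = 3.44×10^-4
Haaland: f = 0.01640
h_f = f(L/D)V²/(2g) = 0.01640·(1540/0.407)·0.7002²/(2·9.81) = 1.551 m
Δp = ρg·h_f = 723.0·9.81·1.551 = 11.00 kPa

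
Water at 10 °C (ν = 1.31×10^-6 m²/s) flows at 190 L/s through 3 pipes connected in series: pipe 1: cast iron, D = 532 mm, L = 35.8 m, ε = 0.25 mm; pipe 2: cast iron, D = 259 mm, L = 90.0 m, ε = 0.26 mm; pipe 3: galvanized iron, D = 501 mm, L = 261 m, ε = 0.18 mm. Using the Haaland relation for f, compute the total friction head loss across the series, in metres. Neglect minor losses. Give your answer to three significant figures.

H ≈ 5.08 m

Pipe 1: V = 0.8548 m/s, Re = 3.47×10^5, ε/D = 4.70×10^-4, f = 0.01773, h_1 = f(L/D)V²/2g = 0.04442 m
Pipe 2: V = 3.606 m/s, Re = 7.13×10^5, ε/D = 0.00100, f = 0.02006, h_2 = f(L/D)V²/2g = 4.621 m
Pipe 3: V = 0.9638 m/s, Re = 3.69×10^5, ε/D = 3.59×10^-4, f = 0.01694, h_3 = f(L/D)V²/2g = 0.4178 m
Series → Q common, losses add: H = Σh = 5.084 m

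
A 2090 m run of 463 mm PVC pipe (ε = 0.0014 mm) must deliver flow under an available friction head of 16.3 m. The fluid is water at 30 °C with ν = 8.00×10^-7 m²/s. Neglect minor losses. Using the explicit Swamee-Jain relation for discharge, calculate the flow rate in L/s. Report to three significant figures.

Swamee-Jain (Type II): Q = -0.965·√(gD⁵h_f/L)·ln[ε/(3.7D) + √(3.17ν²L/(gD³h_f))]
√(gD⁵h_f/L) = √(9.81·0.463⁵·16.3/2090) = 0.04035
ε/(3.7D) = 8.17×10^-7; √(3.17ν²L/(gD³h_f)) = 1.63×10^-5
Q = -0.965·0.04035·ln(1.716×10^-5) = 0.4272 m³/s
Check: V = 2.54 m/s, Re = 1.47×10^6, f = 0.01099, h_f = 16.3 m ≈ 16.3 m ✓

Q ≈ 427 L/s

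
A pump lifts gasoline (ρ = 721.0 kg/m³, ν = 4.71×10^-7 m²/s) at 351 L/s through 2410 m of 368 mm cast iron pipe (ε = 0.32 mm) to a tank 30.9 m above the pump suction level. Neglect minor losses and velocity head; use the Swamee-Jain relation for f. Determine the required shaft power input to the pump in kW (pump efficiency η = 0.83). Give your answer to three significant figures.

V = 4Q/(πD²) = 3.300 m/s; Re = 2.58×10^6; ε/D = 8.70×10^-4; f = 0.01917
h_f = f(L/D)V²/2g = 69.68 m
Total head H = z + h_f = 30.9 + 69.68 = 100.6 m
P_hyd = ρgQH = 721.0·9.81·0.351·100.6 = 249.7 kW
P_shaft = P_hyd/η = 249.7/0.83 = 300.9 kW

P_shaft ≈ 301 kW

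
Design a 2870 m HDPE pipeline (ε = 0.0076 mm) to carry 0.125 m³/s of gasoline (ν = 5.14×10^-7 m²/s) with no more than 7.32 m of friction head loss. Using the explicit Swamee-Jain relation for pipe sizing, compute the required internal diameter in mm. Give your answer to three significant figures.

D ≈ 366 mm

Swamee-Jain (Type III): D = 0.66·[ε^1.25·(LQ²/(gh_f))^4.75 + ν·Q^9.4·(L/(gh_f))^5.2]^0.04
LQ²/(gh_f) = 0.6245; L/(gh_f) = 39.97
Term 1 = ε^1.25·(…)^4.75 = 4.26×10^-8; Term 2 = ν·Q^9.4·(…)^5.2 = 3.55×10^-7
D = 0.66·(4.26×10^-8 + 3.55×10^-7)^0.04 = 0.3661 m = 366 mm
Check: V = 1.19 m/s, Re = 8.46×10^5, f = 0.01239, h_f = 6.98 m ≈ 7.32 m ✓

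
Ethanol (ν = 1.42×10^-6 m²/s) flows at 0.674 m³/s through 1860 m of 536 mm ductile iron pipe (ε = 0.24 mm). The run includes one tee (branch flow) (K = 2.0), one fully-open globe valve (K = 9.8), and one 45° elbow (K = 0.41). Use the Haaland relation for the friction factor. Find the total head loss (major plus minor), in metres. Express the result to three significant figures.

V = 4Q/(πD²) = 2.987 m/s; V²/2g = 0.4548 m
Re = 1.13×10^6, ε/D = 4.48×10^-4 → f = 0.01675 (Haaland)
Major: h_f = f(L/D)·V²/2g = 0.01675·3470·0.4548 = 26.43 m
Minor: ΣK = 12.2; h_m = ΣK·V²/2g = 5.553 m
Total H_L = 26.43 + 5.553 = 31.99 m

H_L ≈ 32.0 m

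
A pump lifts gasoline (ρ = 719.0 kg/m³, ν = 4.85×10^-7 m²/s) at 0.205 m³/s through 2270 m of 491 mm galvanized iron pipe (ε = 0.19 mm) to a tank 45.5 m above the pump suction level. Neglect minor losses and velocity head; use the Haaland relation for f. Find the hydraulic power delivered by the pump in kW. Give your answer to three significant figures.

V = 4Q/(πD²) = 1.083 m/s; Re = 1.10×10^6; ε/D = 3.87×10^-4; f = 0.01630
h_f = f(L/D)V²/2g = 4.501 m
Total head H = z + h_f = 45.5 + 4.501 = 50.00 m
P_hyd = ρgQH = 719.0·9.81·0.205·50.00 = 72.30 kW

P_hyd ≈ 72.3 kW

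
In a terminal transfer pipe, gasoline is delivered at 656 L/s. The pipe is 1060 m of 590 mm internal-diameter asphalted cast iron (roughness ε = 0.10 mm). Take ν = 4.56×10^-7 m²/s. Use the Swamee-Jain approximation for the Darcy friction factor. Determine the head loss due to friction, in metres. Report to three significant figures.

V = 4Q/(πD²) = 4·0.656/(π·0.590²) = 2.399 m/s
Re = VD/ν = 2.399·0.590/4.56×10^-7 = 3.10×10^6 → turbulent
ε/D = 0.10/590 = 1.69×10^-4
Swamee-Jain: f = 0.01373
h_f = f(L/D)V²/(2g) = 0.01373·(1060/0.590)·2.399²/(2·9.81) = 7.238 m

h_f ≈ 7.24 m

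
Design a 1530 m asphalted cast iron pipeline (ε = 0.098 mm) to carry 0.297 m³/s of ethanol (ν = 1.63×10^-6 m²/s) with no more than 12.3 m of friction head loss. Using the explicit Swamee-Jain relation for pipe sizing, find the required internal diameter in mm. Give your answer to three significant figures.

D ≈ 433 mm

Swamee-Jain (Type III): D = 0.66·[ε^1.25·(LQ²/(gh_f))^4.75 + ν·Q^9.4·(L/(gh_f))^5.2]^0.04
LQ²/(gh_f) = 1.118; L/(gh_f) = 12.68
Term 1 = ε^1.25·(…)^4.75 = 1.66×10^-5; Term 2 = ν·Q^9.4·(…)^5.2 = 9.82×10^-6
D = 0.66·(1.66×10^-5 + 9.82×10^-6)^0.04 = 0.4329 m = 433 mm
Check: V = 2.02 m/s, Re = 5.36×10^5, f = 0.01567, h_f = 11.5 m ≈ 12.3 m ✓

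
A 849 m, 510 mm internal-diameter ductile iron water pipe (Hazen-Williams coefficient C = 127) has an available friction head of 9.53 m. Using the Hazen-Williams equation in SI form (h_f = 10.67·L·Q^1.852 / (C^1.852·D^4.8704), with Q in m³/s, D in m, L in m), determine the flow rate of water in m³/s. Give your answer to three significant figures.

Q ≈ 0.533 m³/s

Rearranging: Q = [h_f·C^1.852·D^4.8704 / (10.67·L)]^(1/1.852)
Q = [9.53·127^1.852·0.510^4.8704 / (10.67·849)]^0.540 = 0.5331 m³/s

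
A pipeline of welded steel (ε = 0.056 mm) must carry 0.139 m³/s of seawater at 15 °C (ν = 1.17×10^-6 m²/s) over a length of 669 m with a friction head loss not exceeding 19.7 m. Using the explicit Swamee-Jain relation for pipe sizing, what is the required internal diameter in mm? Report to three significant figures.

Swamee-Jain (Type III): D = 0.66·[ε^1.25·(LQ²/(gh_f))^4.75 + ν·Q^9.4·(L/(gh_f))^5.2]^0.04
LQ²/(gh_f) = 0.06688; L/(gh_f) = 3.462
Term 1 = ε^1.25·(…)^4.75 = 1.27×10^-11; Term 2 = ν·Q^9.4·(…)^5.2 = 6.56×10^-12
D = 0.66·(1.27×10^-11 + 6.56×10^-12)^0.04 = 0.2460 m = 246 mm
Check: V = 2.92 m/s, Re = 6.15×10^5, f = 0.01552, h_f = 18.4 m ≈ 19.7 m ✓

D ≈ 246 mm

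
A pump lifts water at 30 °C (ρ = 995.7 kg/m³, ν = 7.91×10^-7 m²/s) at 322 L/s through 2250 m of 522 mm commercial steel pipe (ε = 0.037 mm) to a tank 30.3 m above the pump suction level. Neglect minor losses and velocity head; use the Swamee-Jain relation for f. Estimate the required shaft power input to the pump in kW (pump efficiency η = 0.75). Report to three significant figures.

P_shaft ≈ 154 kW

V = 4Q/(πD²) = 1.505 m/s; Re = 9.93×10^5; ε/D = 7.09×10^-5; f = 0.01306
h_f = f(L/D)V²/2g = 6.496 m
Total head H = z + h_f = 30.3 + 6.496 = 36.80 m
P_hyd = ρgQH = 995.7·9.81·0.322·36.80 = 115.7 kW
P_shaft = P_hyd/η = 115.7/0.75 = 154.3 kW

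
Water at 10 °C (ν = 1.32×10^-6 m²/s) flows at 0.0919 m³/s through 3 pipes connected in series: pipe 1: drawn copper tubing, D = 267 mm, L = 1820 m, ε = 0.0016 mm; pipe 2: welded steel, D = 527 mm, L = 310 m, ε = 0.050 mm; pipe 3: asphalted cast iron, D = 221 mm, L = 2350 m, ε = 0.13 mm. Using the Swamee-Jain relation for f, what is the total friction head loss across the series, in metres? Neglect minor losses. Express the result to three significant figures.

Pipe 1: V = 1.641 m/s, Re = 3.32×10^5, ε/D = 5.99×10^-6, f = 0.01418, h_1 = f(L/D)V²/2g = 13.27 m
Pipe 2: V = 0.4213 m/s, Re = 1.68×10^5, ε/D = 9.49×10^-5, f = 0.01681, h_2 = f(L/D)V²/2g = 0.08948 m
Pipe 3: V = 2.396 m/s, Re = 4.01×10^5, ε/D = 5.88×10^-4, f = 0.01850, h_3 = f(L/D)V²/2g = 57.56 m
Series → Q common, losses add: H = Σh = 70.92 m

H ≈ 70.9 m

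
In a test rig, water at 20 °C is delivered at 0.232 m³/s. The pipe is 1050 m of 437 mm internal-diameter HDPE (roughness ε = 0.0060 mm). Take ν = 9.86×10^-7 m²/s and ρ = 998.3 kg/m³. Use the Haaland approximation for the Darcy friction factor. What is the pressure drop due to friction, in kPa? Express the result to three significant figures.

V = 4Q/(πD²) = 4·0.232/(π·0.437²) = 1.547 m/s
Re = VD/ν = 1.547·0.437/9.86×10^-7 = 6.86×10^5 → turbulent
ε/D = 0.0060/437 = 1.37×10^-5
Haaland: f = 0.01255
h_f = f(L/D)V²/(2g) = 0.01255·(1050/0.437)·1.547²/(2·9.81) = 3.678 m
Δp = ρg·h_f = 998.3·9.81·3.678 = 36.02 kPa

Δp ≈ 36.0 kPa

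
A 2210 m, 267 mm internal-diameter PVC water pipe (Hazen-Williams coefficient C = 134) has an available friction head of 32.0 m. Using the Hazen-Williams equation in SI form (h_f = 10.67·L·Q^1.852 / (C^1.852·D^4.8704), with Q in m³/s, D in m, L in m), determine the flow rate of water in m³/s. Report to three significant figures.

Q ≈ 0.118 m³/s

Rearranging: Q = [h_f·C^1.852·D^4.8704 / (10.67·L)]^(1/1.852)
Q = [32.0·134^1.852·0.267^4.8704 / (10.67·2210)]^0.540 = 0.1177 m³/s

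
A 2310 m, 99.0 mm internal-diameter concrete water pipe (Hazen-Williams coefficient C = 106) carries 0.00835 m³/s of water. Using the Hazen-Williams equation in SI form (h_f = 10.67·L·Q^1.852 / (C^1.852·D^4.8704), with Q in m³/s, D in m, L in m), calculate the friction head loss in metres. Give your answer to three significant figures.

h_f ≈ 48.3 m

h_f = 10.67·2310·0.00835^1.852 / (106^1.852·0.0990^4.8704) = 48.25 m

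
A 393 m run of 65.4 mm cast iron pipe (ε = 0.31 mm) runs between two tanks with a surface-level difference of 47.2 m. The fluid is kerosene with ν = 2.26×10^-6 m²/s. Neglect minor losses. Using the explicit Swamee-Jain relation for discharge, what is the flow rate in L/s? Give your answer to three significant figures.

Q ≈ 7.45 L/s

Swamee-Jain (Type II): Q = -0.965·√(gD⁵h_f/L)·ln[ε/(3.7D) + √(3.17ν²L/(gD³h_f))]
√(gD⁵h_f/L) = √(9.81·0.0654⁵·47.2/393) = 0.001187
ε/(3.7D) = 0.00128; √(3.17ν²L/(gD³h_f)) = 2.22×10^-4
Q = -0.965·0.001187·ln(0.001503) = 0.007448 m³/s
Check: V = 2.22 m/s, Re = 6.42×10^4, f = 0.03168, h_f = 47.7 m ≈ 47.2 m ✓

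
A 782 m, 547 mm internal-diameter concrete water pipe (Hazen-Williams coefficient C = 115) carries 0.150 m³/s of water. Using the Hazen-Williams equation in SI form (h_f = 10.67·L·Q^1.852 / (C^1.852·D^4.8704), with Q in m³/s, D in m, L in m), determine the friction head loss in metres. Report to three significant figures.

h_f ≈ 0.716 m

h_f = 10.67·782·0.150^1.852 / (115^1.852·0.547^4.8704) = 0.7165 m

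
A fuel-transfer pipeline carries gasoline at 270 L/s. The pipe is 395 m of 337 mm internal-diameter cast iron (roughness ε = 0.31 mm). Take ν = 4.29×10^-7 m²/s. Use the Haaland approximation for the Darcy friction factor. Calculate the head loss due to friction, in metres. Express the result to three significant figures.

V = 4Q/(πD²) = 4·0.270/(π·0.337²) = 3.027 m/s
Re = VD/ν = 3.027·0.337/4.29×10^-7 = 2.38×10^6 → turbulent
ε/D = 0.31/337 = 9.20×10^-4
Haaland: f = 0.01940
h_f = f(L/D)V²/(2g) = 0.01940·(395/0.337)·3.027²/(2·9.81) = 10.62 m

h_f ≈ 10.6 m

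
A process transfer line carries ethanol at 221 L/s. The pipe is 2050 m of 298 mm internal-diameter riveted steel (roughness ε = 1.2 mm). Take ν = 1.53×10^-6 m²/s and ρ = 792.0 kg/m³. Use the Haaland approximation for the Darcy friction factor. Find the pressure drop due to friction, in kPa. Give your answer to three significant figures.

Δp ≈ 785 kPa

V = 4Q/(πD²) = 4·0.221/(π·0.298²) = 3.169 m/s
Re = VD/ν = 3.169·0.298/1.53×10^-6 = 6.17×10^5 → turbulent
ε/D = 1.2/298 = 0.00403
Haaland: f = 0.02869
h_f = f(L/D)V²/(2g) = 0.02869·(2050/0.298)·3.169²/(2·9.81) = 101.0 m
Δp = ρg·h_f = 792.0·9.81·101.0 = 784.7 kPa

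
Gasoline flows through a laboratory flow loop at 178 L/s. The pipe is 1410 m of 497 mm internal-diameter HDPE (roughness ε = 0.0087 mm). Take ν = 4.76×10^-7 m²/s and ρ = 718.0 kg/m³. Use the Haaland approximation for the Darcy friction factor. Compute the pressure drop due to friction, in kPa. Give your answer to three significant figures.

Δp ≈ 10.3 kPa

V = 4Q/(πD²) = 4·0.178/(π·0.497²) = 0.9175 m/s
Re = VD/ν = 0.9175·0.497/4.76×10^-7 = 9.58×10^5 → turbulent
ε/D = 0.0087/497 = 1.75×10^-5
Haaland: f = 0.01199
h_f = f(L/D)V²/(2g) = 0.01199·(1410/0.497)·0.9175²/(2·9.81) = 1.459 m
Δp = ρg·h_f = 718.0·9.81·1.459 = 10.28 kPa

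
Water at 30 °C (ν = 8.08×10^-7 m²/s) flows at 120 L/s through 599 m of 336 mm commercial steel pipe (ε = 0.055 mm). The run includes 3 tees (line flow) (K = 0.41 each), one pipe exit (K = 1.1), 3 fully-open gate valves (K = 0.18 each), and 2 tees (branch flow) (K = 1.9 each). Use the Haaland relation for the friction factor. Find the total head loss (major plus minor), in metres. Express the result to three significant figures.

V = 4Q/(πD²) = 1.353 m/s; V²/2g = 0.09335 m
Re = 5.63×10^5, ε/D = 1.64×10^-4 → f = 0.01478 (Haaland)
Major: h_f = f(L/D)·V²/2g = 0.01478·1783·0.09335 = 2.460 m
Minor: ΣK = 6.67; h_m = ΣK·V²/2g = 0.6227 m
Total H_L = 2.460 + 0.6227 = 3.083 m

H_L ≈ 3.08 m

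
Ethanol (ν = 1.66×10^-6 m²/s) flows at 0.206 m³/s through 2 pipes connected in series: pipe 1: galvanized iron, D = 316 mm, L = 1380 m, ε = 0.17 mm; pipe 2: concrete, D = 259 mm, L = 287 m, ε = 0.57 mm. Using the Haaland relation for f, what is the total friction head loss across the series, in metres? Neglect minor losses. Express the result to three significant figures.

H ≈ 48.4 m

Pipe 1: V = 2.627 m/s, Re = 5.00×10^5, ε/D = 5.38×10^-4, f = 0.01781, h_1 = f(L/D)V²/2g = 27.36 m
Pipe 2: V = 3.910 m/s, Re = 6.10×10^5, ε/D = 0.00220, f = 0.02432, h_2 = f(L/D)V²/2g = 21.00 m
Series → Q common, losses add: H = Σh = 48.36 m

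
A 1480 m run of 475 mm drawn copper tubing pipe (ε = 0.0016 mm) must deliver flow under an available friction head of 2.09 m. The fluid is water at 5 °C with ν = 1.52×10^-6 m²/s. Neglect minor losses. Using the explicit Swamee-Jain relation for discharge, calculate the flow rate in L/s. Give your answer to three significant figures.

Swamee-Jain (Type II): Q = -0.965·√(gD⁵h_f/L)·ln[ε/(3.7D) + √(3.17ν²L/(gD³h_f))]
√(gD⁵h_f/L) = √(9.81·0.475⁵·2.09/1480) = 0.01830
ε/(3.7D) = 9.10×10^-7; √(3.17ν²L/(gD³h_f)) = 7.02×10^-5
Q = -0.965·0.01830·ln(7.115×10^-5) = 0.1687 m³/s
Check: V = 0.952 m/s, Re = 2.97×10^5, f = 0.01444, h_f = 2.08 m ≈ 2.09 m ✓

Q ≈ 169 L/s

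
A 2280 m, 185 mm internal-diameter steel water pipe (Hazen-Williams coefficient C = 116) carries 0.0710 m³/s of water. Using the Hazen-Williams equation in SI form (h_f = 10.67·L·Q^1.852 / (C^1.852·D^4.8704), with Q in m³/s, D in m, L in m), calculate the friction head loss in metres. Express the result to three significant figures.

h_f ≈ 101 m

h_f = 10.67·2280·0.0710^1.852 / (116^1.852·0.185^4.8704) = 101.0 m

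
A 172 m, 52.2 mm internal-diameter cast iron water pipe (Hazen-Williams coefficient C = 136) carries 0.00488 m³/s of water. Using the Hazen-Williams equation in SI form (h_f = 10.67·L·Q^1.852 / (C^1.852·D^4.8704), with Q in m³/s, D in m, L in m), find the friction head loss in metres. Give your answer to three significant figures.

h_f = 10.67·172·0.00488^1.852 / (136^1.852·0.0522^4.8704) = 18.91 m

h_f ≈ 18.9 m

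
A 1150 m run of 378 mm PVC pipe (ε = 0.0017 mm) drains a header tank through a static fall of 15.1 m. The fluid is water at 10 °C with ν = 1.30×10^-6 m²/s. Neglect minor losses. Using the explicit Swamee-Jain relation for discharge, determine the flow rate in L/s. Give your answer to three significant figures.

Q ≈ 318 L/s

Swamee-Jain (Type II): Q = -0.965·√(gD⁵h_f/L)·ln[ε/(3.7D) + √(3.17ν²L/(gD³h_f))]
√(gD⁵h_f/L) = √(9.81·0.378⁵·15.1/1150) = 0.03153
ε/(3.7D) = 1.22×10^-6; √(3.17ν²L/(gD³h_f)) = 2.77×10^-5
Q = -0.965·0.03153·ln(2.897×10^-5) = 0.3179 m³/s
Check: V = 2.83 m/s, Re = 8.24×10^5, f = 0.01210, h_f = 15.1 m ≈ 15.1 m ✓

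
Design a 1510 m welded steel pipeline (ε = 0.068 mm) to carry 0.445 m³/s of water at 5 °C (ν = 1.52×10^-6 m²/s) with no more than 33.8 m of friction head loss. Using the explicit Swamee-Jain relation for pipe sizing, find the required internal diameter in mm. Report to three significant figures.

D ≈ 407 mm

Swamee-Jain (Type III): D = 0.66·[ε^1.25·(LQ²/(gh_f))^4.75 + ν·Q^9.4·(L/(gh_f))^5.2]^0.04
LQ²/(gh_f) = 0.9018; L/(gh_f) = 4.554
Term 1 = ε^1.25·(…)^4.75 = 3.78×10^-6; Term 2 = ν·Q^9.4·(…)^5.2 = 2.00×10^-6
D = 0.66·(3.78×10^-6 + 2.00×10^-6)^0.04 = 0.4074 m = 407 mm
Check: V = 3.41 m/s, Re = 9.15×10^5, f = 0.01448, h_f = 31.9 m ≈ 33.8 m ✓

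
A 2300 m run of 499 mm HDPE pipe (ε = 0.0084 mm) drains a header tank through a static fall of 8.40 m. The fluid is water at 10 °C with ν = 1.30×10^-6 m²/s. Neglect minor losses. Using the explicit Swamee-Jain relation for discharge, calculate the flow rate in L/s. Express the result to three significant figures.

Swamee-Jain (Type II): Q = -0.965·√(gD⁵h_f/L)·ln[ε/(3.7D) + √(3.17ν²L/(gD³h_f))]
√(gD⁵h_f/L) = √(9.81·0.499⁵·8.40/2300) = 0.03329
ε/(3.7D) = 4.55×10^-6; √(3.17ν²L/(gD³h_f)) = 3.47×10^-5
Q = -0.965·0.03329·ln(3.924×10^-5) = 0.3260 m³/s
Check: V = 1.67 m/s, Re = 6.40×10^5, f = 0.01284, h_f = 8.38 m ≈ 8.40 m ✓

Q ≈ 326 L/s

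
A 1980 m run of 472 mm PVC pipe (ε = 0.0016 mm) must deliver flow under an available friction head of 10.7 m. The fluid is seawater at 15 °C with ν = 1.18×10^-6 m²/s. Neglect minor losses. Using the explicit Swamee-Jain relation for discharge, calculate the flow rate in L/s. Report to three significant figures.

Q ≈ 355 L/s

Swamee-Jain (Type II): Q = -0.965·√(gD⁵h_f/L)·ln[ε/(3.7D) + √(3.17ν²L/(gD³h_f))]
√(gD⁵h_f/L) = √(9.81·0.472⁵·10.7/1980) = 0.03524
ε/(3.7D) = 9.16×10^-7; √(3.17ν²L/(gD³h_f)) = 2.81×10^-5
Q = -0.965·0.03524·ln(2.905×10^-5) = 0.3553 m³/s
Check: V = 2.03 m/s, Re = 8.12×10^5, f = 0.01210, h_f = 10.7 m ≈ 10.7 m ✓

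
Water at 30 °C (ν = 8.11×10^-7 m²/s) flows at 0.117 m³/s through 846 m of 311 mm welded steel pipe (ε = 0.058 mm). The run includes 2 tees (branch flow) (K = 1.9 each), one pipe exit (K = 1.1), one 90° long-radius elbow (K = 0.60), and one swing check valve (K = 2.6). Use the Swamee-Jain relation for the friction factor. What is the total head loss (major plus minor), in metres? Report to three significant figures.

H_L ≈ 5.97 m

V = 4Q/(πD²) = 1.540 m/s; V²/2g = 0.1209 m
Re = 5.91×10^5, ε/D = 1.86×10^-4 → f = 0.01517 (Swamee-Jain)
Major: h_f = f(L/D)·V²/2g = 0.01517·2720·0.1209 = 4.988 m
Minor: ΣK = 8.10; h_m = ΣK·V²/2g = 0.9793 m
Total H_L = 4.988 + 0.9793 = 5.968 m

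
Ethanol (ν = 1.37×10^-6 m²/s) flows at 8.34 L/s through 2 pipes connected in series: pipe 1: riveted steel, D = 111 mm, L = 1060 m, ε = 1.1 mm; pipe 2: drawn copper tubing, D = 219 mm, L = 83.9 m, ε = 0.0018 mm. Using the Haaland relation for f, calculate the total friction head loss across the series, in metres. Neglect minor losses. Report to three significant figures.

H ≈ 14.0 m

Pipe 1: V = 0.8618 m/s, Re = 6.98×10^4, ε/D = 0.00991, f = 0.03866, h_1 = f(L/D)V²/2g = 13.98 m
Pipe 2: V = 0.2214 m/s, Re = 3.54×10^4, ε/D = 8.22×10^-6, f = 0.02244, h_2 = f(L/D)V²/2g = 0.02148 m
Series → Q common, losses add: H = Σh = 14.00 m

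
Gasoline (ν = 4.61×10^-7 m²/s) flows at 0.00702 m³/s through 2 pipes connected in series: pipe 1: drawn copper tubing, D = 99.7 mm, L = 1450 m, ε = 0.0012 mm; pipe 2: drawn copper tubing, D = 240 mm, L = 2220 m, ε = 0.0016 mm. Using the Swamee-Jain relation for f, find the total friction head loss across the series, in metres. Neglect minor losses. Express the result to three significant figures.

Pipe 1: V = 0.8992 m/s, Re = 1.94×10^5, ε/D = 1.20×10^-5, f = 0.01573, h_1 = f(L/D)V²/2g = 9.426 m
Pipe 2: V = 0.1552 m/s, Re = 8.08×10^4, ε/D = 6.67×10^-6, f = 0.01872, h_2 = f(L/D)V²/2g = 0.2125 m
Series → Q common, losses add: H = Σh = 9.638 m

H ≈ 9.64 m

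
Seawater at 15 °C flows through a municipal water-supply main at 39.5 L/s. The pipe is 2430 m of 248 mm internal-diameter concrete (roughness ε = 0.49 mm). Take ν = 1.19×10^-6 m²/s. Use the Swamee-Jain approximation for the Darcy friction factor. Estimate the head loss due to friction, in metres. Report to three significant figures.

h_f ≈ 8.21 m

V = 4Q/(πD²) = 4·0.0395/(π·0.248²) = 0.8177 m/s
Re = VD/ν = 0.8177·0.248/1.19×10^-6 = 1.70×10^5 → turbulent
ε/D = 0.49/248 = 0.00198
Swamee-Jain: f = 0.02457
h_f = f(L/D)V²/(2g) = 0.02457·(2430/0.248)·0.8177²/(2·9.81) = 8.206 m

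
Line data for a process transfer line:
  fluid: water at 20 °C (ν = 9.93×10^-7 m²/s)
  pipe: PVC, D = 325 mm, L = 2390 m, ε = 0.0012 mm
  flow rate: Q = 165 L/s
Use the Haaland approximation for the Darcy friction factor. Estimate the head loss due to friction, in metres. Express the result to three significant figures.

h_f ≈ 18.6 m

V = 4Q/(πD²) = 4·0.165/(π·0.325²) = 1.989 m/s
Re = VD/ν = 1.989·0.325/9.93×10^-7 = 6.51×10^5 → turbulent
ε/D = 0.0012/325 = 3.69×10^-6
Haaland: f = 0.01252
h_f = f(L/D)V²/(2g) = 0.01252·(2390/0.325)·1.989²/(2·9.81) = 18.56 m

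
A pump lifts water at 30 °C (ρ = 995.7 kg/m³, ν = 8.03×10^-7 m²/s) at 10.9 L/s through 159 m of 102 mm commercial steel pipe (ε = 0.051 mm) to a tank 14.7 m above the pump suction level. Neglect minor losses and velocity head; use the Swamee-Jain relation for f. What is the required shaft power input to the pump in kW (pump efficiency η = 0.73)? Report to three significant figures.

V = 4Q/(πD²) = 1.334 m/s; Re = 1.69×10^5; ε/D = 5.00×10^-4; f = 0.01923
h_f = f(L/D)V²/2g = 2.719 m
Total head H = z + h_f = 14.7 + 2.719 = 17.42 m
P_hyd = ρgQH = 995.7·9.81·0.0109·17.42 = 1.855 kW
P_shaft = P_hyd/η = 1.855/0.73 = 2.541 kW

P_shaft ≈ 2.54 kW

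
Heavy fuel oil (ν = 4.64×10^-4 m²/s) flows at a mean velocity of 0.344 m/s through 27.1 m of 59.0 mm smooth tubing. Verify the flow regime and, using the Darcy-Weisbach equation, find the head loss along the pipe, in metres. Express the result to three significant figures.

h_f ≈ 4.05 m

Re = VD/ν = 0.344·0.05900/4.64×10^-4 = 43.7 → laminar (Re < 2300)
f = 64/Re = 1.463
h_f = f(L/D)V²/(2g) = 1.463·(27.1/0.05900)·0.344²/(2·9.81) = 4.053 m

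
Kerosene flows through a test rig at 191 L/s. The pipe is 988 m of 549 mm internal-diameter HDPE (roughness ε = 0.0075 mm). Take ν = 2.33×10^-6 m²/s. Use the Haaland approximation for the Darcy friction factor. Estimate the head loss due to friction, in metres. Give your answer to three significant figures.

h_f ≈ 0.940 m

V = 4Q/(πD²) = 4·0.191/(π·0.549²) = 0.8069 m/s
Re = VD/ν = 0.8069·0.549/2.33×10^-6 = 1.90×10^5 → turbulent
ε/D = 0.0075/549 = 1.37×10^-5
Haaland: f = 0.01573
h_f = f(L/D)V²/(2g) = 0.01573·(988/0.549)·0.8069²/(2·9.81) = 0.9395 m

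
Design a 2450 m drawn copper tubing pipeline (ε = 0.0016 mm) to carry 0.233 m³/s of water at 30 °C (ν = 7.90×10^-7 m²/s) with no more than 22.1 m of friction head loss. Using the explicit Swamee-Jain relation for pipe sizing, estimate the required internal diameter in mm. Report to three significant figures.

Swamee-Jain (Type III): D = 0.66·[ε^1.25·(LQ²/(gh_f))^4.75 + ν·Q^9.4·(L/(gh_f))^5.2]^0.04
LQ²/(gh_f) = 0.6135; L/(gh_f) = 11.30
Term 1 = ε^1.25·(…)^4.75 = 5.59×10^-9; Term 2 = ν·Q^9.4·(…)^5.2 = 2.67×10^-7
D = 0.66·(5.59×10^-9 + 2.67×10^-7)^0.04 = 0.3606 m = 361 mm
Check: V = 2.28 m/s, Re = 1.04×10^6, f = 0.01164, h_f = 21.0 m ≈ 22.1 m ✓

D ≈ 361 mm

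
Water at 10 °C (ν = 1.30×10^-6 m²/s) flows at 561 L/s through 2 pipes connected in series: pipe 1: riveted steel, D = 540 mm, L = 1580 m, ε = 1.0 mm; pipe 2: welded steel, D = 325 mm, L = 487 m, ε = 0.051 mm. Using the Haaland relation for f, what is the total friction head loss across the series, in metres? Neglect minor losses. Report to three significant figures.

H ≈ 68.7 m

Pipe 1: V = 2.450 m/s, Re = 1.02×10^6, ε/D = 0.00185, f = 0.02316, h_1 = f(L/D)V²/2g = 20.73 m
Pipe 2: V = 6.762 m/s, Re = 1.69×10^6, ε/D = 1.57×10^-4, f = 0.01372, h_2 = f(L/D)V²/2g = 47.93 m
Series → Q common, losses add: H = Σh = 68.66 m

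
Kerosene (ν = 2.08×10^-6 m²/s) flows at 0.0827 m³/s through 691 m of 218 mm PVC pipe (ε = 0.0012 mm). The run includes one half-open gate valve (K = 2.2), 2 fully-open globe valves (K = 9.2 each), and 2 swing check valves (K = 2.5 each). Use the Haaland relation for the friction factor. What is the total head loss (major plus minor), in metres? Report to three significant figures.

H_L ≈ 18.4 m

V = 4Q/(πD²) = 2.216 m/s; V²/2g = 0.2502 m
Re = 2.32×10^5, ε/D = 5.50×10^-6 → f = 0.01509 (Haaland)
Major: h_f = f(L/D)·V²/2g = 0.01509·3170·0.2502 = 11.97 m
Minor: ΣK = 25.6; h_m = ΣK·V²/2g = 6.405 m
Total H_L = 11.97 + 6.405 = 18.38 m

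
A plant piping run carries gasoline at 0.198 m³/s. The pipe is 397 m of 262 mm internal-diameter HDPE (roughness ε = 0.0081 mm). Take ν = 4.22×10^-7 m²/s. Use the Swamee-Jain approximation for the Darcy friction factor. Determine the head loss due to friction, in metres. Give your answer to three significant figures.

V = 4Q/(πD²) = 4·0.198/(π·0.262²) = 3.673 m/s
Re = VD/ν = 3.673·0.262/4.22×10^-7 = 2.28×10^6 → turbulent
ε/D = 0.0081/262 = 3.09×10^-5
Swamee-Jain: f = 0.01124
h_f = f(L/D)V²/(2g) = 0.01124·(397/0.262)·3.673²/(2·9.81) = 11.71 m

h_f ≈ 11.7 m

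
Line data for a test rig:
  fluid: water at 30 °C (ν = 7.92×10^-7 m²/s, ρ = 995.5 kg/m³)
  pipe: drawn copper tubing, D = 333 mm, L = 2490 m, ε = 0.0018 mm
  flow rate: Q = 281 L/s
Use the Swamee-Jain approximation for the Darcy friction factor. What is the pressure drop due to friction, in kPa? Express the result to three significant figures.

V = 4Q/(πD²) = 4·0.281/(π·0.333²) = 3.226 m/s
Re = VD/ν = 3.226·0.333/7.92×10^-7 = 1.36×10^6 → turbulent
ε/D = 0.0018/333 = 5.41×10^-6
Swamee-Jain: f = 0.01120
h_f = f(L/D)V²/(2g) = 0.01120·(2490/0.333)·3.226²/(2·9.81) = 44.42 m
Δp = ρg·h_f = 995.5·9.81·44.42 = 433.8 kPa

Δp ≈ 434 kPa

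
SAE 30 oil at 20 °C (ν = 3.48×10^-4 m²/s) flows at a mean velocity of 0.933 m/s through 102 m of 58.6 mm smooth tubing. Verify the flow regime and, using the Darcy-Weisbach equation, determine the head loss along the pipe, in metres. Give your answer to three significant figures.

Re = VD/ν = 0.933·0.05860/3.48×10^-4 = 157 → laminar (Re < 2300)
f = 64/Re = 0.4074
h_f = f(L/D)V²/(2g) = 0.4074·(102/0.05860)·0.933²/(2·9.81) = 31.46 m

h_f ≈ 31.5 m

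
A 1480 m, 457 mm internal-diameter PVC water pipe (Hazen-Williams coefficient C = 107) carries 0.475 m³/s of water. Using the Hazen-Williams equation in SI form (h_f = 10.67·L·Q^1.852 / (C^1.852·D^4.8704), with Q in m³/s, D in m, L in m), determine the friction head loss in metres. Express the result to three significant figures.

h_f = 10.67·1480·0.475^1.852 / (107^1.852·0.457^4.8704) = 31.45 m

h_f ≈ 31.4 m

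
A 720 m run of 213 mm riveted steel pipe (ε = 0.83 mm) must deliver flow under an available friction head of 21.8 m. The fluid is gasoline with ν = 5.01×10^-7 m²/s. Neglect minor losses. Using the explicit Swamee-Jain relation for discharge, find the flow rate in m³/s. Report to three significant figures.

Q ≈ 0.0753 m³/s

Swamee-Jain (Type II): Q = -0.965·√(gD⁵h_f/L)·ln[ε/(3.7D) + √(3.17ν²L/(gD³h_f))]
√(gD⁵h_f/L) = √(9.81·0.213⁵·21.8/720) = 0.01141
ε/(3.7D) = 0.00105; √(3.17ν²L/(gD³h_f)) = 1.66×10^-5
Q = -0.965·0.01141·ln(0.001070) = 0.07533 m³/s
Check: V = 2.11 m/s, Re = 8.99×10^5, f = 0.02839, h_f = 21.9 m ≈ 21.8 m ✓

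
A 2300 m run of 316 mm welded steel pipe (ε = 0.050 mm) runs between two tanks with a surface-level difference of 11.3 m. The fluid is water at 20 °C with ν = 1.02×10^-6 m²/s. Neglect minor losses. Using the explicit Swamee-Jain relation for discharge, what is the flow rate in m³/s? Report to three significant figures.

Q ≈ 0.111 m³/s

Swamee-Jain (Type II): Q = -0.965·√(gD⁵h_f/L)·ln[ε/(3.7D) + √(3.17ν²L/(gD³h_f))]
√(gD⁵h_f/L) = √(9.81·0.316⁵·11.3/2300) = 0.01232
ε/(3.7D) = 4.28×10^-5; √(3.17ν²L/(gD³h_f)) = 4.66×10^-5
Q = -0.965·0.01232·ln(8.933×10^-5) = 0.1109 m³/s
Check: V = 1.41 m/s, Re = 4.38×10^5, f = 0.01530, h_f = 11.3 m ≈ 11.3 m ✓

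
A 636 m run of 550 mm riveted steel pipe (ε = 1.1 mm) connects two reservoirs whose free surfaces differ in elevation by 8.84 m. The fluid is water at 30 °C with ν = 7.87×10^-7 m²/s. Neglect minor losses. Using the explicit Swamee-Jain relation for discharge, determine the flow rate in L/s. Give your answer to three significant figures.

Swamee-Jain (Type II): Q = -0.965·√(gD⁵h_f/L)·ln[ε/(3.7D) + √(3.17ν²L/(gD³h_f))]
√(gD⁵h_f/L) = √(9.81·0.550⁵·8.84/636) = 0.08284
ε/(3.7D) = 5.41×10^-4; √(3.17ν²L/(gD³h_f)) = 9.30×10^-6
Q = -0.965·0.08284·ln(5.498×10^-4) = 0.6000 m³/s
Check: V = 2.53 m/s, Re = 1.76×10^6, f = 0.02358, h_f = 8.86 m ≈ 8.84 m ✓

Q ≈ 600 L/s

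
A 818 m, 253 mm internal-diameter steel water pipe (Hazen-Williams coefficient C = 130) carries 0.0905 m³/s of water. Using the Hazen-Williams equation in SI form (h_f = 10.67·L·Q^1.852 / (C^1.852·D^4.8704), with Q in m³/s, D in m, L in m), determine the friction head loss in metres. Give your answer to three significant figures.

h_f = 10.67·818·0.0905^1.852 / (130^1.852·0.253^4.8704) = 10.01 m

h_f ≈ 10.0 m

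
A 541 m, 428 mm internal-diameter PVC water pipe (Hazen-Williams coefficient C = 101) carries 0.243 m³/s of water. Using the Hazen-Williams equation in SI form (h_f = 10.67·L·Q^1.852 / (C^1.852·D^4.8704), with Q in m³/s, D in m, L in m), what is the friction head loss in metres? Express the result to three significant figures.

h_f = 10.67·541·0.243^1.852 / (101^1.852·0.428^4.8704) = 5.088 m

h_f ≈ 5.09 m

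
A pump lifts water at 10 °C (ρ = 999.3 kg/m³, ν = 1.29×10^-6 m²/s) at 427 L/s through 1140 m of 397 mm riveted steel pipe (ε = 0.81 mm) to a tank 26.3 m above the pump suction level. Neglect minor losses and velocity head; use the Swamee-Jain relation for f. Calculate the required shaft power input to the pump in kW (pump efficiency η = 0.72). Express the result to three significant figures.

V = 4Q/(πD²) = 3.450 m/s; Re = 1.06×10^6; ε/D = 0.00204; f = 0.02379
h_f = f(L/D)V²/2g = 41.43 m
Total head H = z + h_f = 26.3 + 41.43 = 67.73 m
P_hyd = ρgQH = 999.3·9.81·0.427·67.73 = 283.5 kW
P_shaft = P_hyd/η = 283.5/0.72 = 393.8 kW

P_shaft ≈ 394 kW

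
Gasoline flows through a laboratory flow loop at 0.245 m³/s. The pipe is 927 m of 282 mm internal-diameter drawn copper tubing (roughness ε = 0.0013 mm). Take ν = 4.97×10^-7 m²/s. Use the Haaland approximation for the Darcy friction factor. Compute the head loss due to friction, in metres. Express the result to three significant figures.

h_f ≈ 26.6 m

V = 4Q/(πD²) = 4·0.245/(π·0.282²) = 3.923 m/s
Re = VD/ν = 3.923·0.282/4.97×10^-7 = 2.23×10^6 → turbulent
ε/D = 0.0013/282 = 4.61×10^-6
Haaland: f = 0.01031
h_f = f(L/D)V²/(2g) = 0.01031·(927/0.282)·3.923²/(2·9.81) = 26.58 m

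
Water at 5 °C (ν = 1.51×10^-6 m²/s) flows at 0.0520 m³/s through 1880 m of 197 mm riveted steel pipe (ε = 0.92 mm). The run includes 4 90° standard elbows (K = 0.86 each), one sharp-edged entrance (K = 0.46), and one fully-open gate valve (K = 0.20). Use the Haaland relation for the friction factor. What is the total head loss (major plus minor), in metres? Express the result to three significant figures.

H_L ≈ 43.4 m

V = 4Q/(πD²) = 1.706 m/s; V²/2g = 0.1483 m
Re = 2.23×10^5, ε/D = 0.00467 → f = 0.03021 (Haaland)
Major: h_f = f(L/D)·V²/2g = 0.03021·9543·0.1483 = 42.77 m
Minor: ΣK = 4.10; h_m = ΣK·V²/2g = 0.6082 m
Total H_L = 42.77 + 0.6082 = 43.38 m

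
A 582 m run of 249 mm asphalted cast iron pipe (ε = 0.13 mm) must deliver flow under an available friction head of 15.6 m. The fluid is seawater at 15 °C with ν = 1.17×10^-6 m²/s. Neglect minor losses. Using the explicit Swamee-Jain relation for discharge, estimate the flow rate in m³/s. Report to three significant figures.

Swamee-Jain (Type II): Q = -0.965·√(gD⁵h_f/L)·ln[ε/(3.7D) + √(3.17ν²L/(gD³h_f))]
√(gD⁵h_f/L) = √(9.81·0.249⁵·15.6/582) = 0.01586
ε/(3.7D) = 1.41×10^-4; √(3.17ν²L/(gD³h_f)) = 3.27×10^-5
Q = -0.965·0.01586·ln(1.738×10^-4) = 0.1325 m³/s
Check: V = 2.72 m/s, Re = 5.79×10^5, f = 0.01779, h_f = 15.7 m ≈ 15.6 m ✓

Q ≈ 0.133 m³/s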